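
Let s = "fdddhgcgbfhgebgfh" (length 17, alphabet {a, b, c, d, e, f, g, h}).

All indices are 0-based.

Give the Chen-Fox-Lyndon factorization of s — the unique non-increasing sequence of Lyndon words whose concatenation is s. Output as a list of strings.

emit factor 1: 'f' (i=0, period=1)
emit factor 2: 'dddhg' (i=1, period=5)
emit factor 3: 'cg' (i=6, period=2)
emit factor 4: 'bfhgebgfh' (i=8, period=9)

["f", "dddhg", "cg", "bfhgebgfh"]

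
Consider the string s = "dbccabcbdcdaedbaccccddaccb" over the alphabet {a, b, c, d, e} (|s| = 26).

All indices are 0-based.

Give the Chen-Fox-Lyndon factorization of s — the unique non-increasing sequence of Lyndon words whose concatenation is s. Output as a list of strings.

emit factor 1: 'd' (i=0, period=1)
emit factor 2: 'bcc' (i=1, period=3)
emit factor 3: 'abcbdcdaedbaccccddaccb' (i=4, period=22)

["d", "bcc", "abcbdcdaedbaccccddaccb"]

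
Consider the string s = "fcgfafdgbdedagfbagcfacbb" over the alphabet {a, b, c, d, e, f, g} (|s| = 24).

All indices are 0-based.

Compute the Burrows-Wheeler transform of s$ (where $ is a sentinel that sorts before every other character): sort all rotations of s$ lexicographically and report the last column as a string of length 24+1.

rank  rotation                   last
    0  $fcgfafdgbdedagfbagcfacbb  b
    1  acbb$fcgfafdgbdedagfbagcf  f
    2  afdgbdedagfbagcfacbb$fcgf  f
    3  agcfacbb$fcgfafdgbdedagfb  b
    4  agfbagcfacbb$fcgfafdgbded  d
    5  b$fcgfafdgbdedagfbagcfacb  b
    6  bagcfacbb$fcgfafdgbdedagf  f
    7  bb$fcgfafdgbdedagfbagcfac  c
    8  bdedagfbagcfacbb$fcgfafdg  g
    9  cbb$fcgfafdgbdedagfbagcfa  a
   10  cfacbb$fcgfafdgbdedagfbag  g
   11  cgfafdgbdedagfbagcfacbb$f  f
   12  dagfbagcfacbb$fcgfafdgbde  e
   13  dedagfbagcfacbb$fcgfafdgb  b
   14  dgbdedagfbagcfacbb$fcgfaf  f
   15  edagfbagcfacbb$fcgfafdgbd  d
   16  facbb$fcgfafdgbdedagfbagc  c
   17  fafdgbdedagfbagcfacbb$fcg  g
   18  fbagcfacbb$fcgfafdgbdedag  g
   19  fcgfafdgbdedagfbagcfacbb$  $
   20  fdgbdedagfbagcfacbb$fcgfa  a
   21  gbdedagfbagcfacbb$fcgfafd  d
   22  gcfacbb$fcgfafdgbdedagfba  a
   23  gfafdgbdedagfbagcfacbb$fc  c
   24  gfbagcfacbb$fcgfafdgbdeda  a

bffbdbfcgagfebfdcgg$adaca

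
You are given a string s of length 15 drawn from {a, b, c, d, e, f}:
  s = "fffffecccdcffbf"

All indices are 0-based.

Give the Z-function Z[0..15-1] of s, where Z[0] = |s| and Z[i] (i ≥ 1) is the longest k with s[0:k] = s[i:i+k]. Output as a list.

Z[0]=15
i=1: fresh scan; Z[1]=4 scan→box=[1,5)
i=2: min(r-i=3, Z[1]=4)=3; Z[2]=3
i=3: min(r-i=2, Z[2]=3)=2; Z[3]=2
i=4: min(r-i=1, Z[3]=2)=1; Z[4]=1
i=5: fresh scan; Z[5]=0
i=6: fresh scan; Z[6]=0
i=7: fresh scan; Z[7]=0
i=8: fresh scan; Z[8]=0
i=9: fresh scan; Z[9]=0
i=10: fresh scan; Z[10]=0
i=11: fresh scan; Z[11]=2 scan→box=[11,13)
i=12: min(r-i=1, Z[1]=4)=1; Z[12]=1
i=13: fresh scan; Z[13]=0
i=14: fresh scan; Z[14]=1 scan→box=[14,15)

[15, 4, 3, 2, 1, 0, 0, 0, 0, 0, 0, 2, 1, 0, 1]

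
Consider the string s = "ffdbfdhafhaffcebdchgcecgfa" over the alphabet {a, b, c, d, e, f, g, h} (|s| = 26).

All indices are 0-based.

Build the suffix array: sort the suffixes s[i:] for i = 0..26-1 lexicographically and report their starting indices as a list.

rank | idx | suffix
   0 |  25 | a
   1 |  10 | affcebdchgcecgfa
   2 |   7 | afhaffcebdchgcecgfa
   3 |  15 | bdchgcecgfa
   4 |   3 | bfdhafhaffcebdchgcecgfa
   5 |  13 | cebdchgcecgfa
   6 |  20 | cecgfa
   7 |  22 | cgfa
   8 |  17 | chgcecgfa
   9 |   2 | dbfdhafhaffcebdchgcecgfa
  10 |  16 | dchgcecgfa
  11 |   5 | dhafhaffcebdchgcecgfa
  12 |  14 | ebdchgcecgfa
  13 |  21 | ecgfa
  14 |  24 | fa
  15 |  12 | fcebdchgcecgfa
  16 |   1 | fdbfdhafhaffcebdchgcecgfa
  17 |   4 | fdhafhaffcebdchgcecgfa
  18 |  11 | ffcebdchgcecgfa
  19 |   0 | ffdbfdhafhaffcebdchgcecgfa
  20 |   8 | fhaffcebdchgcecgfa
  21 |  19 | gcecgfa
  22 |  23 | gfa
  23 |   9 | haffcebdchgcecgfa
  24 |   6 | hafhaffcebdchgcecgfa
  25 |  18 | hgcecgfa

[25, 10, 7, 15, 3, 13, 20, 22, 17, 2, 16, 5, 14, 21, 24, 12, 1, 4, 11, 0, 8, 19, 23, 9, 6, 18]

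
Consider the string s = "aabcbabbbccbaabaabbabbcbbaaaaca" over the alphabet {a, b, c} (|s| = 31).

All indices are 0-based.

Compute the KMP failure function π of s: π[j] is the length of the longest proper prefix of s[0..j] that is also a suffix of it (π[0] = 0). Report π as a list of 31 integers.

π[0] = 0
j=1 s[j]='a': π[1]=1 (border 'a')
j=2 s[j]='b': k: 1→0; π[2]=0 (border '')
j=3 s[j]='c': π[3]=0 (border '')
j=4 s[j]='b': π[4]=0 (border '')
j=5 s[j]='a': π[5]=1 (border 'a')
j=6 s[j]='b': k: 1→0; π[6]=0 (border '')
j=7 s[j]='b': π[7]=0 (border '')
j=8 s[j]='b': π[8]=0 (border '')
j=9 s[j]='c': π[9]=0 (border '')
j=10 s[j]='c': π[10]=0 (border '')
j=11 s[j]='b': π[11]=0 (border '')
j=12 s[j]='a': π[12]=1 (border 'a')
j=13 s[j]='a': π[13]=2 (border 'aa')
j=14 s[j]='b': π[14]=3 (border 'aab')
j=15 s[j]='a': k: 3→0; π[15]=1 (border 'a')
j=16 s[j]='a': π[16]=2 (border 'aa')
j=17 s[j]='b': π[17]=3 (border 'aab')
j=18 s[j]='b': k: 3→0; π[18]=0 (border '')
j=19 s[j]='a': π[19]=1 (border 'a')
j=20 s[j]='b': k: 1→0; π[20]=0 (border '')
j=21 s[j]='b': π[21]=0 (border '')
j=22 s[j]='c': π[22]=0 (border '')
j=23 s[j]='b': π[23]=0 (border '')
j=24 s[j]='b': π[24]=0 (border '')
j=25 s[j]='a': π[25]=1 (border 'a')
j=26 s[j]='a': π[26]=2 (border 'aa')
j=27 s[j]='a': k: 2→1; π[27]=2 (border 'aa')
j=28 s[j]='a': k: 2→1; π[28]=2 (border 'aa')
j=29 s[j]='c': k: 2→1→0; π[29]=0 (border '')
j=30 s[j]='a': π[30]=1 (border 'a')

[0, 1, 0, 0, 0, 1, 0, 0, 0, 0, 0, 0, 1, 2, 3, 1, 2, 3, 0, 1, 0, 0, 0, 0, 0, 1, 2, 2, 2, 0, 1]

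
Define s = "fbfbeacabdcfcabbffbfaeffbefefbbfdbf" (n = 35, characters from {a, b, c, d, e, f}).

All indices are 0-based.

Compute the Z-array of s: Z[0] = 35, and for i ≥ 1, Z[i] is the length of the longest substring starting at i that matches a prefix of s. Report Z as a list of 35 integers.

Z[0]=35
i=1: outside box; Z[1]=0
i=2: outside box; Z[2]=2 scan→box=[2,4)
i=3: min(r-i=1, Z[1]=0)=0; Z[3]=0
i=4: outside box; Z[4]=0
i=5: outside box; Z[5]=0
i=6: outside box; Z[6]=0
i=7: outside box; Z[7]=0
i=8: outside box; Z[8]=0
i=9: outside box; Z[9]=0
i=10: outside box; Z[10]=0
i=11: outside box; Z[11]=1 scan→box=[11,12)
i=12: outside box; Z[12]=0
i=13: outside box; Z[13]=0
i=14: outside box; Z[14]=0
i=15: outside box; Z[15]=0
i=16: outside box; Z[16]=1 scan→box=[16,17)
i=17: outside box; Z[17]=3 scan→box=[17,20)
i=18: min(r-i=2, Z[1]=0)=0; Z[18]=0
i=19: min(r-i=1, Z[2]=2)=1; Z[19]=1
i=20: outside box; Z[20]=0
i=21: outside box; Z[21]=0
i=22: outside box; Z[22]=1 scan→box=[22,23)
i=23: outside box; Z[23]=2 scan→box=[23,25)
i=24: min(r-i=1, Z[1]=0)=0; Z[24]=0
i=25: outside box; Z[25]=0
i=26: outside box; Z[26]=1 scan→box=[26,27)
i=27: outside box; Z[27]=0
i=28: outside box; Z[28]=2 scan→box=[28,30)
i=29: min(r-i=1, Z[1]=0)=0; Z[29]=0
i=30: outside box; Z[30]=0
i=31: outside box; Z[31]=1 scan→box=[31,32)
i=32: outside box; Z[32]=0
i=33: outside box; Z[33]=0
i=34: outside box; Z[34]=1 scan→box=[34,35)

[35, 0, 2, 0, 0, 0, 0, 0, 0, 0, 0, 1, 0, 0, 0, 0, 1, 3, 0, 1, 0, 0, 1, 2, 0, 0, 1, 0, 2, 0, 0, 1, 0, 0, 1]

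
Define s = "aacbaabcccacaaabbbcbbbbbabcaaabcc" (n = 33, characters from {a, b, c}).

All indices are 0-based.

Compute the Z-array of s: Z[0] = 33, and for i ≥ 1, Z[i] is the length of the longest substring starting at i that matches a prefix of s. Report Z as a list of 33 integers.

[33, 1, 0, 0, 2, 1, 0, 0, 0, 0, 1, 0, 2, 2, 1, 0, 0, 0, 0, 0, 0, 0, 0, 0, 1, 0, 0, 2, 2, 1, 0, 0, 0]

Z[0]=33
i=1: fresh scan; Z[1]=1 scan→box=[1,2)
i=2: fresh scan; Z[2]=0
i=3: fresh scan; Z[3]=0
i=4: fresh scan; Z[4]=2 scan→box=[4,6)
i=5: min(r-i=1, Z[1]=1)=1; Z[5]=1
i=6: fresh scan; Z[6]=0
i=7: fresh scan; Z[7]=0
i=8: fresh scan; Z[8]=0
i=9: fresh scan; Z[9]=0
i=10: fresh scan; Z[10]=1 scan→box=[10,11)
i=11: fresh scan; Z[11]=0
i=12: fresh scan; Z[12]=2 scan→box=[12,14)
i=13: min(r-i=1, Z[1]=1)=1; Z[13]=2 scan→box=[13,15)
i=14: min(r-i=1, Z[1]=1)=1; Z[14]=1
i=15: fresh scan; Z[15]=0
i=16: fresh scan; Z[16]=0
i=17: fresh scan; Z[17]=0
i=18: fresh scan; Z[18]=0
i=19: fresh scan; Z[19]=0
i=20: fresh scan; Z[20]=0
i=21: fresh scan; Z[21]=0
i=22: fresh scan; Z[22]=0
i=23: fresh scan; Z[23]=0
i=24: fresh scan; Z[24]=1 scan→box=[24,25)
i=25: fresh scan; Z[25]=0
i=26: fresh scan; Z[26]=0
i=27: fresh scan; Z[27]=2 scan→box=[27,29)
i=28: min(r-i=1, Z[1]=1)=1; Z[28]=2 scan→box=[28,30)
i=29: min(r-i=1, Z[1]=1)=1; Z[29]=1
i=30: fresh scan; Z[30]=0
i=31: fresh scan; Z[31]=0
i=32: fresh scan; Z[32]=0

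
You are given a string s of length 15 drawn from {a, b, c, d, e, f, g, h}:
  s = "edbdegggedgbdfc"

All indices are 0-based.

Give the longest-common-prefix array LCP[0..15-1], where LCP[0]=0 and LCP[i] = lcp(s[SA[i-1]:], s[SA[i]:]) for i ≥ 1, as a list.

rank→(start, suffix):
  0 → (2, 'bdegggedgbdfc')
  1 → (11, 'bdfc')
  2 → (14, 'c')
  3 → (1, 'dbdegggedgbdfc')
  4 → (3, 'degggedgbdfc')
  5 → (12, 'dfc')
  6 → (9, 'dgbdfc')
  7 → (0, 'edbdegggedgbdfc')
  8 → (8, 'edgbdfc')
  9 → (4, 'egggedgbdfc')
  10 → (13, 'fc')
  11 → (10, 'gbdfc')
  12 → (7, 'gedgbdfc')
  13 → (6, 'ggedgbdfc')
  14 → (5, 'gggedgbdfc')

SA = [2, 11, 14, 1, 3, 12, 9, 0, 8, 4, 13, 10, 7, 6, 5]
[i] adj suffixes → lcp
  [1] 2/11 → 2 ('bd')
  [2] 11/14 → 0 ('')
  [3] 14/1 → 0 ('')
  [4] 1/3 → 1 ('d')
  [5] 3/12 → 1 ('d')
  [6] 12/9 → 1 ('d')
  [7] 9/0 → 0 ('')
  [8] 0/8 → 2 ('ed')
  [9] 8/4 → 1 ('e')
  [10] 4/13 → 0 ('')
  [11] 13/10 → 0 ('')
  [12] 10/7 → 1 ('g')
  [13] 7/6 → 1 ('g')
  [14] 6/5 → 2 ('gg')

[0, 2, 0, 0, 1, 1, 1, 0, 2, 1, 0, 0, 1, 1, 2]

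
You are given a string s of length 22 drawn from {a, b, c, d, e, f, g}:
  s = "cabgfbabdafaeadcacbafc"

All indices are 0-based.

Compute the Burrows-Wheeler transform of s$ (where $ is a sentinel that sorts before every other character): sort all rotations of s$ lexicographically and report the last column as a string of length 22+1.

rank  rotation                 last
    0  $cabgfbabdafaeadcacbafc  c
    1  abdafaeadcacbafc$cabgfb  b
    2  abgfbabdafaeadcacbafc$c  c
    3  acbafc$cabgfbabdafaeadc  c
    4  adcacbafc$cabgfbabdafae  e
    5  aeadcacbafc$cabgfbabdaf  f
    6  afaeadcacbafc$cabgfbabd  d
    7  afc$cabgfbabdafaeadcacb  b
    8  babdafaeadcacbafc$cabgf  f
    9  bafc$cabgfbabdafaeadcac  c
   10  bdafaeadcacbafc$cabgfba  a
   11  bgfbabdafaeadcacbafc$ca  a
   12  c$cabgfbabdafaeadcacbaf  f
   13  cabgfbabdafaeadcacbafc$  $
   14  cacbafc$cabgfbabdafaead  d
   15  cbafc$cabgfbabdafaeadca  a
   16  dafaeadcacbafc$cabgfbab  b
   17  dcacbafc$cabgfbabdafaea  a
   18  eadcacbafc$cabgfbabdafa  a
   19  faeadcacbafc$cabgfbabda  a
   20  fbabdafaeadcacbafc$cabg  g
   21  fc$cabgfbabdafaeadcacba  a
   22  gfbabdafaeadcacbafc$cab  b

cbccefdbfcaaf$dabaaagab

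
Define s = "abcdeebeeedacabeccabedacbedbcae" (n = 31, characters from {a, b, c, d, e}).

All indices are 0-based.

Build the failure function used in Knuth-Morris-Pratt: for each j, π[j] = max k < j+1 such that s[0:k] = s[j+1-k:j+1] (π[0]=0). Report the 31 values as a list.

[0, 0, 0, 0, 0, 0, 0, 0, 0, 0, 0, 1, 0, 1, 2, 0, 0, 0, 1, 2, 0, 0, 1, 0, 0, 0, 0, 0, 0, 1, 0]

π[0] = 0
j=1 s[j]='b': π[1]=0 (border '')
j=2 s[j]='c': π[2]=0 (border '')
j=3 s[j]='d': π[3]=0 (border '')
j=4 s[j]='e': π[4]=0 (border '')
j=5 s[j]='e': π[5]=0 (border '')
j=6 s[j]='b': π[6]=0 (border '')
j=7 s[j]='e': π[7]=0 (border '')
j=8 s[j]='e': π[8]=0 (border '')
j=9 s[j]='e': π[9]=0 (border '')
j=10 s[j]='d': π[10]=0 (border '')
j=11 s[j]='a': π[11]=1 (border 'a')
j=12 s[j]='c': k: 1→0; π[12]=0 (border '')
j=13 s[j]='a': π[13]=1 (border 'a')
j=14 s[j]='b': π[14]=2 (border 'ab')
j=15 s[j]='e': k: 2→0; π[15]=0 (border '')
j=16 s[j]='c': π[16]=0 (border '')
j=17 s[j]='c': π[17]=0 (border '')
j=18 s[j]='a': π[18]=1 (border 'a')
j=19 s[j]='b': π[19]=2 (border 'ab')
j=20 s[j]='e': k: 2→0; π[20]=0 (border '')
j=21 s[j]='d': π[21]=0 (border '')
j=22 s[j]='a': π[22]=1 (border 'a')
j=23 s[j]='c': k: 1→0; π[23]=0 (border '')
j=24 s[j]='b': π[24]=0 (border '')
j=25 s[j]='e': π[25]=0 (border '')
j=26 s[j]='d': π[26]=0 (border '')
j=27 s[j]='b': π[27]=0 (border '')
j=28 s[j]='c': π[28]=0 (border '')
j=29 s[j]='a': π[29]=1 (border 'a')
j=30 s[j]='e': k: 1→0; π[30]=0 (border '')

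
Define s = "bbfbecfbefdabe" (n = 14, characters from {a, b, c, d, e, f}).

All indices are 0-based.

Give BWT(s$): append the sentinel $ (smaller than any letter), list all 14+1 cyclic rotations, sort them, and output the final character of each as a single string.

rank  rotation         last
    0  $bbfbecfbefdabe  e
    1  abe$bbfbecfbefd  d
    2  bbfbecfbefdabe$  $
    3  be$bbfbecfbefda  a
    4  becfbefdabe$bbf  f
    5  befdabe$bbfbecf  f
    6  bfbecfbefdabe$b  b
    7  cfbefdabe$bbfbe  e
    8  dabe$bbfbecfbef  f
    9  e$bbfbecfbefdab  b
   10  ecfbefdabe$bbfb  b
   11  efdabe$bbfbecfb  b
   12  fbecfbefdabe$bb  b
   13  fbefdabe$bbfbec  c
   14  fdabe$bbfbecfbe  e

ed$affbefbbbbce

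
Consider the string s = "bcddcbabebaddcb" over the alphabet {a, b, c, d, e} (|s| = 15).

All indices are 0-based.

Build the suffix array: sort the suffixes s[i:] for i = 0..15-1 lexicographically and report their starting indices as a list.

rank→(start, suffix):
  0 → (6, 'abebaddcb')
  1 → (10, 'addcb')
  2 → (14, 'b')
  3 → (5, 'babebaddcb')
  4 → (9, 'baddcb')
  5 → (0, 'bcddcbabebaddcb')
  6 → (7, 'bebaddcb')
  7 → (13, 'cb')
  8 → (4, 'cbabebaddcb')
  9 → (1, 'cddcbabebaddcb')
  10 → (12, 'dcb')
  11 → (3, 'dcbabebaddcb')
  12 → (11, 'ddcb')
  13 → (2, 'ddcbabebaddcb')
  14 → (8, 'ebaddcb')

[6, 10, 14, 5, 9, 0, 7, 13, 4, 1, 12, 3, 11, 2, 8]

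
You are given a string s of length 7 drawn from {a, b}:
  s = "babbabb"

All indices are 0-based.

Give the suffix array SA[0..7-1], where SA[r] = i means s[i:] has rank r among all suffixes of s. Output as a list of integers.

rank | idx | suffix
   0 |   4 | abb
   1 |   1 | abbabb
   2 |   6 | b
   3 |   3 | babb
   4 |   0 | babbabb
   5 |   5 | bb
   6 |   2 | bbabb

[4, 1, 6, 3, 0, 5, 2]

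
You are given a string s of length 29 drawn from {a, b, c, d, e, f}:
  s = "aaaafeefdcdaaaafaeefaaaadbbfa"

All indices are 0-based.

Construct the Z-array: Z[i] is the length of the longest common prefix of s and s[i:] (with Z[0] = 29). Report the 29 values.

Z[0]=29
i=1: i≥r, start 0; Z[1]=3 scan→box=[1,4)
i=2: min(r-i=2, Z[1]=3)=2; Z[2]=2
i=3: min(r-i=1, Z[2]=2)=1; Z[3]=1
i=4: i≥r, start 0; Z[4]=0
i=5: i≥r, start 0; Z[5]=0
i=6: i≥r, start 0; Z[6]=0
i=7: i≥r, start 0; Z[7]=0
i=8: i≥r, start 0; Z[8]=0
i=9: i≥r, start 0; Z[9]=0
i=10: i≥r, start 0; Z[10]=0
i=11: i≥r, start 0; Z[11]=5 scan→box=[11,16)
i=12: min(r-i=4, Z[1]=3)=3; Z[12]=3
i=13: min(r-i=3, Z[2]=2)=2; Z[13]=2
i=14: min(r-i=2, Z[3]=1)=1; Z[14]=1
i=15: min(r-i=1, Z[4]=0)=0; Z[15]=0
i=16: i≥r, start 0; Z[16]=1 scan→box=[16,17)
i=17: i≥r, start 0; Z[17]=0
i=18: i≥r, start 0; Z[18]=0
i=19: i≥r, start 0; Z[19]=0
i=20: i≥r, start 0; Z[20]=4 scan→box=[20,24)
i=21: min(r-i=3, Z[1]=3)=3; Z[21]=3
i=22: min(r-i=2, Z[2]=2)=2; Z[22]=2
i=23: min(r-i=1, Z[3]=1)=1; Z[23]=1
i=24: i≥r, start 0; Z[24]=0
i=25: i≥r, start 0; Z[25]=0
i=26: i≥r, start 0; Z[26]=0
i=27: i≥r, start 0; Z[27]=0
i=28: i≥r, start 0; Z[28]=1 scan→box=[28,29)

[29, 3, 2, 1, 0, 0, 0, 0, 0, 0, 0, 5, 3, 2, 1, 0, 1, 0, 0, 0, 4, 3, 2, 1, 0, 0, 0, 0, 1]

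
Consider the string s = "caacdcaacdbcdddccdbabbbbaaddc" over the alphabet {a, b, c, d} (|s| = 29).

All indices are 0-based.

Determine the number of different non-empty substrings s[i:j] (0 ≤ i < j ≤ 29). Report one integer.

sorted suffixes:
  #0 SA[0]=6  'aacdbcdddccdbabbbbaaddc'
  #1 SA[1]=1  'aacdcaacdbcdddccdbabbbbaaddc'
  #2 SA[2]=24  'aaddc'
  #3 SA[3]=19  'abbbbaaddc'
  #4 SA[4]=7  'acdbcdddccdbabbbbaaddc'
  #5 SA[5]=2  'acdcaacdbcdddccdbabbbbaaddc'
  #6 SA[6]=25  'addc'
  #7 SA[7]=23  'baaddc'
  #8 SA[8]=18  'babbbbaaddc'
  #9 SA[9]=22  'bbaaddc'
  #10 SA[10]=21  'bbbaaddc'
  #11 SA[11]=20  'bbbbaaddc'
  #12 SA[12]=10  'bcdddccdbabbbbaaddc'
  #13 SA[13]=28  'c'
  #14 SA[14]=5  'caacdbcdddccdbabbbbaaddc'
  #15 SA[15]=0  'caacdcaacdbcdddccdbabbbbaaddc'
  #16 SA[16]=15  'ccdbabbbbaaddc'
  #17 SA[17]=16  'cdbabbbbaaddc'
  #18 SA[18]=8  'cdbcdddccdbabbbbaaddc'
  #19 SA[19]=3  'cdcaacdbcdddccdbabbbbaaddc'
  #20 SA[20]=11  'cdddccdbabbbbaaddc'
  #21 SA[21]=17  'dbabbbbaaddc'
  #22 SA[22]=9  'dbcdddccdbabbbbaaddc'
  #23 SA[23]=27  'dc'
  #24 SA[24]=4  'dcaacdbcdddccdbabbbbaaddc'
  #25 SA[25]=14  'dccdbabbbbaaddc'
  #26 SA[26]=26  'ddc'
  #27 SA[27]=13  'ddccdbabbbbaaddc'
  #28 SA[28]=12  'dddccdbabbbbaaddc'

SA = [6, 1, 24, 19, 7, 2, 25, 23, 18, 22, 21, 20, 10, 28, 5, 0, 15, 16, 8, 3, 11, 17, 9, 27, 4, 14, 26, 13, 12]
rank  pair      lcp
   1  s[6:],s[1:]  4  'aacd'
   2  s[1:],s[24:]  2  'aa'
   3  s[24:],s[19:]  1  'a'
   4  s[19:],s[7:]  1  'a'
   5  s[7:],s[2:]  3  'acd'
   6  s[2:],s[25:]  1  'a'
   7  s[25:],s[23:]  0  ''
   8  s[23:],s[18:]  2  'ba'
   9  s[18:],s[22:]  1  'b'
  10  s[22:],s[21:]  2  'bb'
  11  s[21:],s[20:]  3  'bbb'
  12  s[20:],s[10:]  1  'b'
  13  s[10:],s[28:]  0  ''
  14  s[28:],s[5:]  1  'c'
  15  s[5:],s[0:]  5  'caacd'
  16  s[0:],s[15:]  1  'c'
  17  s[15:],s[16:]  1  'c'
  18  s[16:],s[8:]  3  'cdb'
  19  s[8:],s[3:]  2  'cd'
  20  s[3:],s[11:]  2  'cd'
  21  s[11:],s[17:]  0  ''
  22  s[17:],s[9:]  2  'db'
  23  s[9:],s[27:]  1  'd'
  24  s[27:],s[4:]  2  'dc'
  25  s[4:],s[14:]  2  'dc'
  26  s[14:],s[26:]  1  'd'
  27  s[26:],s[13:]  3  'ddc'
  28  s[13:],s[12:]  2  'dd'

n(n+1)/2 = 29·30/2 = 435
Σ LCP = 0 + 4 + 2 + 1 + 1 + 3 + 1 + 0 + 2 + 1 + 2 + 3 + 1 + 0 + 1 + 5 + 1 + 1 + 3 + 2 + 2 + 0 + 2 + 1 + 2 + 2 + 1 + 3 + 2 = 49
distinct = 435 − 49 = 386

386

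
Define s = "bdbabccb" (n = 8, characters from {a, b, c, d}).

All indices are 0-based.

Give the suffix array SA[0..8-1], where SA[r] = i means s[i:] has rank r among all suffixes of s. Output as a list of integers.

rank | idx | suffix
   0 |   3 | abccb
   1 |   7 | b
   2 |   2 | babccb
   3 |   4 | bccb
   4 |   0 | bdbabccb
   5 |   6 | cb
   6 |   5 | ccb
   7 |   1 | dbabccb

[3, 7, 2, 4, 0, 6, 5, 1]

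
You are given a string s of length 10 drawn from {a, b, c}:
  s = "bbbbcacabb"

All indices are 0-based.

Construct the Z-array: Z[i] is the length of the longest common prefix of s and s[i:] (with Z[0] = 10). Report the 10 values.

[10, 3, 2, 1, 0, 0, 0, 0, 2, 1]

Z[0]=10
i=1: i≥r, start 0; Z[1]=3 extend→box=[1,4)
i=2: min(r-i=2, Z[1]=3)=2; Z[2]=2
i=3: min(r-i=1, Z[2]=2)=1; Z[3]=1
i=4: i≥r, start 0; Z[4]=0
i=5: i≥r, start 0; Z[5]=0
i=6: i≥r, start 0; Z[6]=0
i=7: i≥r, start 0; Z[7]=0
i=8: i≥r, start 0; Z[8]=2 extend→box=[8,10)
i=9: min(r-i=1, Z[1]=3)=1; Z[9]=1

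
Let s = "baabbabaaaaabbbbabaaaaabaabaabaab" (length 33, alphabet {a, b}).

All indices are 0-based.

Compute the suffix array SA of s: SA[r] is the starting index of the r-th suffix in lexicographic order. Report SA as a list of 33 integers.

[18, 7, 19, 8, 20, 9, 30, 27, 24, 21, 1, 10, 31, 16, 5, 28, 25, 22, 2, 11, 32, 17, 6, 29, 26, 23, 0, 15, 4, 14, 3, 13, 12]

rank | idx | suffix
   0 |  18 | aaaaabaabaabaab
   1 |   7 | aaaaabbbbabaaaaabaabaabaab
   2 |  19 | aaaabaabaabaab
   3 |   8 | aaaabbbbabaaaaabaabaabaab
   4 |  20 | aaabaabaabaab
   5 |   9 | aaabbbbabaaaaabaabaabaab
   6 |  30 | aab
   7 |  27 | aabaab
   8 |  24 | aabaabaab
   9 |  21 | aabaabaabaab
  10 |   1 | aabbabaaaaabbbbabaaaaabaabaabaab
  11 |  10 | aabbbbabaaaaabaabaabaab
  12 |  31 | ab
  13 |  16 | abaaaaabaabaabaab
  14 |   5 | abaaaaabbbbabaaaaabaabaabaab
  15 |  28 | abaab
  16 |  25 | abaabaab
  17 |  22 | abaabaabaab
  18 |   2 | abbabaaaaabbbbabaaaaabaabaabaab
  19 |  11 | abbbbabaaaaabaabaabaab
  20 |  32 | b
  21 |  17 | baaaaabaabaabaab
  22 |   6 | baaaaabbbbabaaaaabaabaabaab
  23 |  29 | baab
  24 |  26 | baabaab
  25 |  23 | baabaabaab
  26 |   0 | baabbabaaaaabbbbabaaaaabaabaabaab
  27 |  15 | babaaaaabaabaabaab
  28 |   4 | babaaaaabbbbabaaaaabaabaabaab
  29 |  14 | bbabaaaaabaabaabaab
  30 |   3 | bbabaaaaabbbbabaaaaabaabaabaab
  31 |  13 | bbbabaaaaabaabaabaab
  32 |  12 | bbbbabaaaaabaabaabaab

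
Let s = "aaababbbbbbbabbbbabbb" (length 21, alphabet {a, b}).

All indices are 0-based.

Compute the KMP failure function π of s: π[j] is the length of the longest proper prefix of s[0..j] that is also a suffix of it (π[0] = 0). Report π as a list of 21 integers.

[0, 1, 2, 0, 1, 0, 0, 0, 0, 0, 0, 0, 1, 0, 0, 0, 0, 1, 0, 0, 0]

π[0] = 0
j=1 s[j]='a': π[1]=1 (border 'a')
j=2 s[j]='a': π[2]=2 (border 'aa')
j=3 s[j]='b': k: 2→1→0; π[3]=0 (border '')
j=4 s[j]='a': π[4]=1 (border 'a')
j=5 s[j]='b': k: 1→0; π[5]=0 (border '')
j=6 s[j]='b': π[6]=0 (border '')
j=7 s[j]='b': π[7]=0 (border '')
j=8 s[j]='b': π[8]=0 (border '')
j=9 s[j]='b': π[9]=0 (border '')
j=10 s[j]='b': π[10]=0 (border '')
j=11 s[j]='b': π[11]=0 (border '')
j=12 s[j]='a': π[12]=1 (border 'a')
j=13 s[j]='b': k: 1→0; π[13]=0 (border '')
j=14 s[j]='b': π[14]=0 (border '')
j=15 s[j]='b': π[15]=0 (border '')
j=16 s[j]='b': π[16]=0 (border '')
j=17 s[j]='a': π[17]=1 (border 'a')
j=18 s[j]='b': k: 1→0; π[18]=0 (border '')
j=19 s[j]='b': π[19]=0 (border '')
j=20 s[j]='b': π[20]=0 (border '')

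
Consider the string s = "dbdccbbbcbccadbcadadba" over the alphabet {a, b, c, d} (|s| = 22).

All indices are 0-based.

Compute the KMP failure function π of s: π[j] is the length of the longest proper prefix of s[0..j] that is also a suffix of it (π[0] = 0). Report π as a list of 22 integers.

π[0] = 0
j=1 s[j]='b': π[1]=0 (border '')
j=2 s[j]='d': π[2]=1 (border 'd')
j=3 s[j]='c': k: 1→0; π[3]=0 (border '')
j=4 s[j]='c': π[4]=0 (border '')
j=5 s[j]='b': π[5]=0 (border '')
j=6 s[j]='b': π[6]=0 (border '')
j=7 s[j]='b': π[7]=0 (border '')
j=8 s[j]='c': π[8]=0 (border '')
j=9 s[j]='b': π[9]=0 (border '')
j=10 s[j]='c': π[10]=0 (border '')
j=11 s[j]='c': π[11]=0 (border '')
j=12 s[j]='a': π[12]=0 (border '')
j=13 s[j]='d': π[13]=1 (border 'd')
j=14 s[j]='b': π[14]=2 (border 'db')
j=15 s[j]='c': k: 2→0; π[15]=0 (border '')
j=16 s[j]='a': π[16]=0 (border '')
j=17 s[j]='d': π[17]=1 (border 'd')
j=18 s[j]='a': k: 1→0; π[18]=0 (border '')
j=19 s[j]='d': π[19]=1 (border 'd')
j=20 s[j]='b': π[20]=2 (border 'db')
j=21 s[j]='a': k: 2→0; π[21]=0 (border '')

[0, 0, 1, 0, 0, 0, 0, 0, 0, 0, 0, 0, 0, 1, 2, 0, 0, 1, 0, 1, 2, 0]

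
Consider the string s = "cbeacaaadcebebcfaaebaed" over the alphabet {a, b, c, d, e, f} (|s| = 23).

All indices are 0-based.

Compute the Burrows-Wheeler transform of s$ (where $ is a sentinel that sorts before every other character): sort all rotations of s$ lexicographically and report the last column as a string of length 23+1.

dcafeaabeecea$dbeababcac

rank  rotation                  last
    0  $cbeacaaadcebebcfaaebaed  d
    1  aaadcebebcfaaebaed$cbeac  c
    2  aadcebebcfaaebaed$cbeaca  a
    3  aaebaed$cbeacaaadcebebcf  f
    4  acaaadcebebcfaaebaed$cbe  e
    5  adcebebcfaaebaed$cbeacaa  a
    6  aebaed$cbeacaaadcebebcfa  a
    7  aed$cbeacaaadcebebcfaaeb  b
    8  baed$cbeacaaadcebebcfaae  e
    9  bcfaaebaed$cbeacaaadcebe  e
   10  beacaaadcebebcfaaebaed$c  c
   11  bebcfaaebaed$cbeacaaadce  e
   12  caaadcebebcfaaebaed$cbea  a
   13  cbeacaaadcebebcfaaebaed$  $
   14  cebebcfaaebaed$cbeacaaad  d
   15  cfaaebaed$cbeacaaadcebeb  b
   16  d$cbeacaaadcebebcfaaebae  e
   17  dcebebcfaaebaed$cbeacaaa  a
   18  eacaaadcebebcfaaebaed$cb  b
   19  ebaed$cbeacaaadcebebcfaa  a
   20  ebcfaaebaed$cbeacaaadceb  b
   21  ebebcfaaebaed$cbeacaaadc  c
   22  ed$cbeacaaadcebebcfaaeba  a
   23  faaebaed$cbeacaaadcebebc  c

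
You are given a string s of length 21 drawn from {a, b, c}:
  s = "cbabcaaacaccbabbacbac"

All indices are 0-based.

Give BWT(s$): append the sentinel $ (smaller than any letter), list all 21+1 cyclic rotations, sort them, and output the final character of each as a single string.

ccabbbabccccbaaabac$aa

rank  rotation                last
    0  $cbabcaaacaccbabbacbac  c
    1  aaacaccbabbacbac$cbabc  c
    2  aacaccbabbacbac$cbabca  a
    3  abbacbac$cbabcaaacaccb  b
    4  abcaaacaccbabbacbac$cb  b
    5  ac$cbabcaaacaccbabbacb  b
    6  acaccbabbacbac$cbabcaa  a
    7  acbac$cbabcaaacaccbabb  b
    8  accbabbacbac$cbabcaaac  c
    9  babbacbac$cbabcaaacacc  c
   10  babcaaacaccbabbacbac$c  c
   11  bac$cbabcaaacaccbabbac  c
   12  bacbac$cbabcaaacaccbab  b
   13  bbacbac$cbabcaaacaccba  a
   14  bcaaacaccbabbacbac$cba  a
   15  c$cbabcaaacaccbabbacba  a
   16  caaacaccbabbacbac$cbab  b
   17  caccbabbacbac$cbabcaaa  a
   18  cbabbacbac$cbabcaaacac  c
   19  cbabcaaacaccbabbacbac$  $
   20  cbac$cbabcaaacaccbabba  a
   21  ccbabbacbac$cbabcaaaca  a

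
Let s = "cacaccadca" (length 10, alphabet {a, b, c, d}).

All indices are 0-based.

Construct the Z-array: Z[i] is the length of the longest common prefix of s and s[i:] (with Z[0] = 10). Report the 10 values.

[10, 0, 3, 0, 1, 2, 0, 0, 2, 0]

Z[0]=10
i=1: i≥r, start 0; Z[1]=0
i=2: i≥r, start 0; Z[2]=3 grow→box=[2,5)
i=3: min(r-i=2, Z[1]=0)=0; Z[3]=0
i=4: min(r-i=1, Z[2]=3)=1; Z[4]=1
i=5: i≥r, start 0; Z[5]=2 grow→box=[5,7)
i=6: min(r-i=1, Z[1]=0)=0; Z[6]=0
i=7: i≥r, start 0; Z[7]=0
i=8: i≥r, start 0; Z[8]=2 grow→box=[8,10)
i=9: min(r-i=1, Z[1]=0)=0; Z[9]=0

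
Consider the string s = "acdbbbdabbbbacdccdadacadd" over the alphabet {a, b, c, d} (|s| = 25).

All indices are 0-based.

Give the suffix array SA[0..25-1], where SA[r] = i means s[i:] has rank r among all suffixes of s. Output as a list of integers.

[7, 20, 0, 12, 18, 22, 11, 10, 9, 8, 3, 4, 5, 21, 15, 16, 1, 13, 24, 6, 19, 17, 2, 14, 23]

sorted suffixes:
  #0 SA[0]=7  'abbbbacdccdadacadd'
  #1 SA[1]=20  'acadd'
  #2 SA[2]=0  'acdbbbdabbbbacdccdadacadd'
  #3 SA[3]=12  'acdccdadacadd'
  #4 SA[4]=18  'adacadd'
  #5 SA[5]=22  'add'
  #6 SA[6]=11  'bacdccdadacadd'
  #7 SA[7]=10  'bbacdccdadacadd'
  #8 SA[8]=9  'bbbacdccdadacadd'
  #9 SA[9]=8  'bbbbacdccdadacadd'
  #10 SA[10]=3  'bbbdabbbbacdccdadacadd'
  #11 SA[11]=4  'bbdabbbbacdccdadacadd'
  #12 SA[12]=5  'bdabbbbacdccdadacadd'
  #13 SA[13]=21  'cadd'
  #14 SA[14]=15  'ccdadacadd'
  #15 SA[15]=16  'cdadacadd'
  #16 SA[16]=1  'cdbbbdabbbbacdccdadacadd'
  #17 SA[17]=13  'cdccdadacadd'
  #18 SA[18]=24  'd'
  #19 SA[19]=6  'dabbbbacdccdadacadd'
  #20 SA[20]=19  'dacadd'
  #21 SA[21]=17  'dadacadd'
  #22 SA[22]=2  'dbbbdabbbbacdccdadacadd'
  #23 SA[23]=14  'dccdadacadd'
  #24 SA[24]=23  'dd'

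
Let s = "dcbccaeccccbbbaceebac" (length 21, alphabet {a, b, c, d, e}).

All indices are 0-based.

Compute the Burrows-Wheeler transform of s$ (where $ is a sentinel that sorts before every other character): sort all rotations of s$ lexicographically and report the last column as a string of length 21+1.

rank  rotation                last
    0  $dcbccaeccccbbbaceebac  c
    1  ac$dcbccaeccccbbbaceeb  b
    2  aceebac$dcbccaeccccbbb  b
    3  aeccccbbbaceebac$dcbcc  c
    4  bac$dcbccaeccccbbbacee  e
    5  baceebac$dcbccaeccccbb  b
    6  bbaceebac$dcbccaeccccb  b
    7  bbbaceebac$dcbccaecccc  c
    8  bccaeccccbbbaceebac$dc  c
    9  c$dcbccaeccccbbbaceeba  a
   10  caeccccbbbaceebac$dcbc  c
   11  cbbbaceebac$dcbccaeccc  c
   12  cbccaeccccbbbaceebac$d  d
   13  ccaeccccbbbaceebac$dcb  b
   14  ccbbbaceebac$dcbccaecc  c
   15  cccbbbaceebac$dcbccaec  c
   16  ccccbbbaceebac$dcbccae  e
   17  ceebac$dcbccaeccccbbba  a
   18  dcbccaeccccbbbaceebac$  $
   19  ebac$dcbccaeccccbbbace  e
   20  eccccbbbaceebac$dcbcca  a
   21  eebac$dcbccaeccccbbbac  c

cbbcebbccaccdbccea$eac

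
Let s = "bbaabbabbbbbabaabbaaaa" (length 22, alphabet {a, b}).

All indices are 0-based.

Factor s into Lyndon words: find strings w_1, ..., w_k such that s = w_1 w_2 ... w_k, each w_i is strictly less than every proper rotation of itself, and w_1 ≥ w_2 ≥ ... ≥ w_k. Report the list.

emit factor 1: 'b' (i=0, period=1)
emit factor 2: 'b' (i=1, period=1)
emit factor 3: 'aabbabbbbbab' (i=2, period=12)
emit factor 4: 'aabb' (i=14, period=4)
emit factor 5: 'a' (i=18, period=1)
emit factor 6: 'a' (i=19, period=1)
emit factor 7: 'a' (i=20, period=1)
emit factor 8: 'a' (i=21, period=1)

["b", "b", "aabbabbbbbab", "aabb", "a", "a", "a", "a"]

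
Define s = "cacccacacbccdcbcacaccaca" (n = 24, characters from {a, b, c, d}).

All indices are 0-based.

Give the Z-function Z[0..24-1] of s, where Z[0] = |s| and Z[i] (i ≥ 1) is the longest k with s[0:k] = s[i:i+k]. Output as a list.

[24, 0, 1, 1, 3, 0, 3, 0, 1, 0, 1, 1, 0, 1, 0, 3, 0, 4, 0, 1, 3, 0, 2, 0]

Z[0]=24
i=1: i≥r, start 0; Z[1]=0
i=2: i≥r, start 0; Z[2]=1 scan→box=[2,3)
i=3: i≥r, start 0; Z[3]=1 scan→box=[3,4)
i=4: i≥r, start 0; Z[4]=3 scan→box=[4,7)
i=5: min(r-i=2, Z[1]=0)=0; Z[5]=0
i=6: min(r-i=1, Z[2]=1)=1; Z[6]=3 scan→box=[6,9)
i=7: min(r-i=2, Z[1]=0)=0; Z[7]=0
i=8: min(r-i=1, Z[2]=1)=1; Z[8]=1
i=9: i≥r, start 0; Z[9]=0
i=10: i≥r, start 0; Z[10]=1 scan→box=[10,11)
i=11: i≥r, start 0; Z[11]=1 scan→box=[11,12)
i=12: i≥r, start 0; Z[12]=0
i=13: i≥r, start 0; Z[13]=1 scan→box=[13,14)
i=14: i≥r, start 0; Z[14]=0
i=15: i≥r, start 0; Z[15]=3 scan→box=[15,18)
i=16: min(r-i=2, Z[1]=0)=0; Z[16]=0
i=17: min(r-i=1, Z[2]=1)=1; Z[17]=4 scan→box=[17,21)
i=18: min(r-i=3, Z[1]=0)=0; Z[18]=0
i=19: min(r-i=2, Z[2]=1)=1; Z[19]=1
i=20: min(r-i=1, Z[3]=1)=1; Z[20]=3 scan→box=[20,23)
i=21: min(r-i=2, Z[1]=0)=0; Z[21]=0
i=22: min(r-i=1, Z[2]=1)=1; Z[22]=2 scan→box=[22,24)
i=23: min(r-i=1, Z[1]=0)=0; Z[23]=0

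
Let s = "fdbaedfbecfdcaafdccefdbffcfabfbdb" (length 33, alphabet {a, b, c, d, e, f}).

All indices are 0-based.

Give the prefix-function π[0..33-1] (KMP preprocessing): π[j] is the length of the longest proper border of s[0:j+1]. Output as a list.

π[0] = 0
j=1 s[j]='d': π[1]=0 (border '')
j=2 s[j]='b': π[2]=0 (border '')
j=3 s[j]='a': π[3]=0 (border '')
j=4 s[j]='e': π[4]=0 (border '')
j=5 s[j]='d': π[5]=0 (border '')
j=6 s[j]='f': π[6]=1 (border 'f')
j=7 s[j]='b': k: 1→0; π[7]=0 (border '')
j=8 s[j]='e': π[8]=0 (border '')
j=9 s[j]='c': π[9]=0 (border '')
j=10 s[j]='f': π[10]=1 (border 'f')
j=11 s[j]='d': π[11]=2 (border 'fd')
j=12 s[j]='c': k: 2→0; π[12]=0 (border '')
j=13 s[j]='a': π[13]=0 (border '')
j=14 s[j]='a': π[14]=0 (border '')
j=15 s[j]='f': π[15]=1 (border 'f')
j=16 s[j]='d': π[16]=2 (border 'fd')
j=17 s[j]='c': k: 2→0; π[17]=0 (border '')
j=18 s[j]='c': π[18]=0 (border '')
j=19 s[j]='e': π[19]=0 (border '')
j=20 s[j]='f': π[20]=1 (border 'f')
j=21 s[j]='d': π[21]=2 (border 'fd')
j=22 s[j]='b': π[22]=3 (border 'fdb')
j=23 s[j]='f': k: 3→0; π[23]=1 (border 'f')
j=24 s[j]='f': k: 1→0; π[24]=1 (border 'f')
j=25 s[j]='c': k: 1→0; π[25]=0 (border '')
j=26 s[j]='f': π[26]=1 (border 'f')
j=27 s[j]='a': k: 1→0; π[27]=0 (border '')
j=28 s[j]='b': π[28]=0 (border '')
j=29 s[j]='f': π[29]=1 (border 'f')
j=30 s[j]='b': k: 1→0; π[30]=0 (border '')
j=31 s[j]='d': π[31]=0 (border '')
j=32 s[j]='b': π[32]=0 (border '')

[0, 0, 0, 0, 0, 0, 1, 0, 0, 0, 1, 2, 0, 0, 0, 1, 2, 0, 0, 0, 1, 2, 3, 1, 1, 0, 1, 0, 0, 1, 0, 0, 0]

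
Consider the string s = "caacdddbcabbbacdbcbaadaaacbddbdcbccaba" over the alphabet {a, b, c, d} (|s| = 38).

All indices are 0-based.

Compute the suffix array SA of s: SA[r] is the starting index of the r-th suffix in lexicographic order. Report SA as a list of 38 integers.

[37, 22, 23, 1, 19, 35, 9, 24, 13, 2, 20, 36, 18, 12, 11, 10, 7, 16, 32, 29, 26, 0, 34, 8, 17, 31, 25, 33, 14, 3, 21, 6, 15, 28, 30, 5, 27, 4]

rank→(start, suffix):
  0 → (37, 'a')
  1 → (22, 'aaacbddbdcbccaba')
  2 → (23, 'aacbddbdcbccaba')
  3 → (1, 'aacdddbcabbbacdbcbaadaaacbddbdcbccaba')
  4 → (19, 'aadaaacbddbdcbccaba')
  5 → (35, 'aba')
  6 → (9, 'abbbacdbcbaadaaacbddbdcbccaba')
  7 → (24, 'acbddbdcbccaba')
  8 → (13, 'acdbcbaadaaacbddbdcbccaba')
  9 → (2, 'acdddbcabbbacdbcbaadaaacbddbdcbccaba')
  10 → (20, 'adaaacbddbdcbccaba')
  11 → (36, 'ba')
  12 → (18, 'baadaaacbddbdcbccaba')
  13 → (12, 'bacdbcbaadaaacbddbdcbccaba')
  14 → (11, 'bbacdbcbaadaaacbddbdcbccaba')
  15 → (10, 'bbbacdbcbaadaaacbddbdcbccaba')
  16 → (7, 'bcabbbacdbcbaadaaacbddbdcbccaba')
  17 → (16, 'bcbaadaaacbddbdcbccaba')
  18 → (32, 'bccaba')
  19 → (29, 'bdcbccaba')
  20 → (26, 'bddbdcbccaba')
  21 → (0, 'caacdddbcabbbacdbcbaadaaacbddbdcbccaba')
  22 → (34, 'caba')
  23 → (8, 'cabbbacdbcbaadaaacbddbdcbccaba')
  24 → (17, 'cbaadaaacbddbdcbccaba')
  25 → (31, 'cbccaba')
  26 → (25, 'cbddbdcbccaba')
  27 → (33, 'ccaba')
  28 → (14, 'cdbcbaadaaacbddbdcbccaba')
  29 → (3, 'cdddbcabbbacdbcbaadaaacbddbdcbccaba')
  30 → (21, 'daaacbddbdcbccaba')
  31 → (6, 'dbcabbbacdbcbaadaaacbddbdcbccaba')
  32 → (15, 'dbcbaadaaacbddbdcbccaba')
  33 → (28, 'dbdcbccaba')
  34 → (30, 'dcbccaba')
  35 → (5, 'ddbcabbbacdbcbaadaaacbddbdcbccaba')
  36 → (27, 'ddbdcbccaba')
  37 → (4, 'dddbcabbbacdbcbaadaaacbddbdcbccaba')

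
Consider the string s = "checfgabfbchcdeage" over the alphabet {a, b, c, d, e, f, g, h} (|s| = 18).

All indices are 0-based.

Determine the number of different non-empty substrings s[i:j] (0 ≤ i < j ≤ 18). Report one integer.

160

rank | idx | suffix
   0 |   6 | abfbchcdeage
   1 |  15 | age
   2 |   9 | bchcdeage
   3 |   7 | bfbchcdeage
   4 |  12 | cdeage
   5 |   3 | cfgabfbchcdeage
   6 |  10 | chcdeage
   7 |   0 | checfgabfbchcdeage
   8 |  13 | deage
   9 |  17 | e
  10 |  14 | eage
  11 |   2 | ecfgabfbchcdeage
  12 |   8 | fbchcdeage
  13 |   4 | fgabfbchcdeage
  14 |   5 | gabfbchcdeage
  15 |  16 | ge
  16 |  11 | hcdeage
  17 |   1 | hecfgabfbchcdeage

SA = [6, 15, 9, 7, 12, 3, 10, 0, 13, 17, 14, 2, 8, 4, 5, 16, 11, 1]
rank  pair      lcp
   1  s[6:],s[15:]  1  'a'
   2  s[15:],s[9:]  0  ''
   3  s[9:],s[7:]  1  'b'
   4  s[7:],s[12:]  0  ''
   5  s[12:],s[3:]  1  'c'
   6  s[3:],s[10:]  1  'c'
   7  s[10:],s[0:]  2  'ch'
   8  s[0:],s[13:]  0  ''
   9  s[13:],s[17:]  0  ''
  10  s[17:],s[14:]  1  'e'
  11  s[14:],s[2:]  1  'e'
  12  s[2:],s[8:]  0  ''
  13  s[8:],s[4:]  1  'f'
  14  s[4:],s[5:]  0  ''
  15  s[5:],s[16:]  1  'g'
  16  s[16:],s[11:]  0  ''
  17  s[11:],s[1:]  1  'h'

n(n+1)/2 = 18·19/2 = 171
Σ LCP = 0 + 1 + 0 + 1 + 0 + 1 + 1 + 2 + 0 + 0 + 1 + 1 + 0 + 1 + 0 + 1 + 0 + 1 = 11
distinct = 171 − 11 = 160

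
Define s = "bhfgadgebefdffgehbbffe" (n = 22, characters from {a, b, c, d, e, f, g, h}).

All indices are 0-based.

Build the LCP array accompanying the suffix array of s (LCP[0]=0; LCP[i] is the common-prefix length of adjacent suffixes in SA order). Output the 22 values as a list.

rank | idx | suffix
   0 |   4 | adgebefdffgehbbffe
   1 |  17 | bbffe
   2 |   8 | befdffgehbbffe
   3 |  18 | bffe
   4 |   0 | bhfgadgebefdffgehbbffe
   5 |  11 | dffgehbbffe
   6 |   5 | dgebefdffgehbbffe
   7 |  21 | e
   8 |   7 | ebefdffgehbbffe
   9 |   9 | efdffgehbbffe
  10 |  15 | ehbbffe
  11 |  10 | fdffgehbbffe
  12 |  20 | fe
  13 |  19 | ffe
  14 |  12 | ffgehbbffe
  15 |   2 | fgadgebefdffgehbbffe
  16 |  13 | fgehbbffe
  17 |   3 | gadgebefdffgehbbffe
  18 |   6 | gebefdffgehbbffe
  19 |  14 | gehbbffe
  20 |  16 | hbbffe
  21 |   1 | hfgadgebefdffgehbbffe

SA = [4, 17, 8, 18, 0, 11, 5, 21, 7, 9, 15, 10, 20, 19, 12, 2, 13, 3, 6, 14, 16, 1]
rank  pair      lcp
   1  s[4:],s[17:]  0  ''
   2  s[17:],s[8:]  1  'b'
   3  s[8:],s[18:]  1  'b'
   4  s[18:],s[0:]  1  'b'
   5  s[0:],s[11:]  0  ''
   6  s[11:],s[5:]  1  'd'
   7  s[5:],s[21:]  0  ''
   8  s[21:],s[7:]  1  'e'
   9  s[7:],s[9:]  1  'e'
  10  s[9:],s[15:]  1  'e'
  11  s[15:],s[10:]  0  ''
  12  s[10:],s[20:]  1  'f'
  13  s[20:],s[19:]  1  'f'
  14  s[19:],s[12:]  2  'ff'
  15  s[12:],s[2:]  1  'f'
  16  s[2:],s[13:]  2  'fg'
  17  s[13:],s[3:]  0  ''
  18  s[3:],s[6:]  1  'g'
  19  s[6:],s[14:]  2  'ge'
  20  s[14:],s[16:]  0  ''
  21  s[16:],s[1:]  1  'h'

[0, 0, 1, 1, 1, 0, 1, 0, 1, 1, 1, 0, 1, 1, 2, 1, 2, 0, 1, 2, 0, 1]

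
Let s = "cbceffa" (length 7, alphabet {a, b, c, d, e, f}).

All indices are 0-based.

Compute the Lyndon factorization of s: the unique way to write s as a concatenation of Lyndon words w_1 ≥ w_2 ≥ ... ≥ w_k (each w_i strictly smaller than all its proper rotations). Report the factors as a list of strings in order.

emit factor 1: 'c' (i=0, period=1)
emit factor 2: 'bceff' (i=1, period=5)
emit factor 3: 'a' (i=6, period=1)

["c", "bceff", "a"]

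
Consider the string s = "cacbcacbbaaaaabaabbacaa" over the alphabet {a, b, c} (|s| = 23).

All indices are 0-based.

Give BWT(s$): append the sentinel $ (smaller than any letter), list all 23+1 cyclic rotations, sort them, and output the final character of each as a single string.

aacbaaabaabccbabcacab$aa

rank  rotation                  last
    0  $cacbcacbbaaaaabaabbacaa  a
    1  a$cacbcacbbaaaaabaabbaca  a
    2  aa$cacbcacbbaaaaabaabbac  c
    3  aaaaabaabbacaa$cacbcacbb  b
    4  aaaabaabbacaa$cacbcacbba  a
    5  aaabaabbacaa$cacbcacbbaa  a
    6  aabaabbacaa$cacbcacbbaaa  a
    7  aabbacaa$cacbcacbbaaaaab  b
    8  abaabbacaa$cacbcacbbaaaa  a
    9  abbacaa$cacbcacbbaaaaaba  a
   10  acaa$cacbcacbbaaaaabaabb  b
   11  acbbaaaaabaabbacaa$cacbc  c
   12  acbcacbbaaaaabaabbacaa$c  c
   13  baaaaabaabbacaa$cacbcacb  b
   14  baabbacaa$cacbcacbbaaaaa  a
   15  bacaa$cacbcacbbaaaaabaab  b
   16  bbaaaaabaabbacaa$cacbcac  c
   17  bbacaa$cacbcacbbaaaaabaa  a
   18  bcacbbaaaaabaabbacaa$cac  c
   19  caa$cacbcacbbaaaaabaabba  a
   20  cacbbaaaaabaabbacaa$cacb  b
   21  cacbcacbbaaaaabaabbacaa$  $
   22  cbbaaaaabaabbacaa$cacbca  a
   23  cbcacbbaaaaabaabbacaa$ca  a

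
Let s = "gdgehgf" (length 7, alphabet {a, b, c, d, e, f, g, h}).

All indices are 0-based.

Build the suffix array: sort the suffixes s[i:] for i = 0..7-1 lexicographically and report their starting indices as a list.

[1, 3, 6, 0, 2, 5, 4]

rank→(start, suffix):
  0 → (1, 'dgehgf')
  1 → (3, 'ehgf')
  2 → (6, 'f')
  3 → (0, 'gdgehgf')
  4 → (2, 'gehgf')
  5 → (5, 'gf')
  6 → (4, 'hgf')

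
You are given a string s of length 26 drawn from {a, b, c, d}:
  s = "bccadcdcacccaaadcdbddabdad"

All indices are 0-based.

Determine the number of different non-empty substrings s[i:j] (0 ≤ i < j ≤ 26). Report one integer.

rank | idx | suffix
   0 |  12 | aaadcdbddabdad
   1 |  13 | aadcdbddabdad
   2 |  21 | abdad
   3 |   8 | acccaaadcdbddabdad
   4 |  24 | ad
   5 |  14 | adcdbddabdad
   6 |   3 | adcdcacccaaadcdbddabdad
   7 |   0 | bccadcdcacccaaadcdbddabdad
   8 |  22 | bdad
   9 |  18 | bddabdad
  10 |  11 | caaadcdbddabdad
  11 |   7 | cacccaaadcdbddabdad
  12 |   2 | cadcdcacccaaadcdbddabdad
  13 |  10 | ccaaadcdbddabdad
  14 |   1 | ccadcdcacccaaadcdbddabdad
  15 |   9 | cccaaadcdbddabdad
  16 |  16 | cdbddabdad
  17 |   5 | cdcacccaaadcdbddabdad
  18 |  25 | d
  19 |  20 | dabdad
  20 |  23 | dad
  21 |  17 | dbddabdad
  22 |   6 | dcacccaaadcdbddabdad
  23 |  15 | dcdbddabdad
  24 |   4 | dcdcacccaaadcdbddabdad
  25 |  19 | ddabdad

SA = [12, 13, 21, 8, 24, 14, 3, 0, 22, 18, 11, 7, 2, 10, 1, 9, 16, 5, 25, 20, 23, 17, 6, 15, 4, 19]
i: (SA[i-1],SA[i]) lcp shared
  1: (12,13) 2 'aa'
  2: (13,21) 1 'a'
  3: (21,8) 1 'a'
  4: (8,24) 1 'a'
  5: (24,14) 2 'ad'
  6: (14,3) 4 'adcd'
  7: (3,0) 0 ''
  8: (0,22) 1 'b'
  9: (22,18) 2 'bd'
  10: (18,11) 0 ''
  11: (11,7) 2 'ca'
  12: (7,2) 2 'ca'
  13: (2,10) 1 'c'
  14: (10,1) 3 'cca'
  15: (1,9) 2 'cc'
  16: (9,16) 1 'c'
  17: (16,5) 2 'cd'
  18: (5,25) 0 ''
  19: (25,20) 1 'd'
  20: (20,23) 2 'da'
  21: (23,17) 1 'd'
  22: (17,6) 1 'd'
  23: (6,15) 2 'dc'
  24: (15,4) 3 'dcd'
  25: (4,19) 1 'd'

n(n+1)/2 = 26·27/2 = 351
Σ LCP = 0 + 2 + 1 + 1 + 1 + 2 + 4 + 0 + 1 + 2 + 0 + 2 + 2 + 1 + 3 + 2 + 1 + 2 + 0 + 1 + 2 + 1 + 1 + 2 + 3 + 1 = 38
distinct = 351 − 38 = 313

313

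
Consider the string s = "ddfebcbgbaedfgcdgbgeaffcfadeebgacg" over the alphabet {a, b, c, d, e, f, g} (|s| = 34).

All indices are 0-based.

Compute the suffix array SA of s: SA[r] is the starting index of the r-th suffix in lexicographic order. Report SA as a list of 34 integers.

[31, 25, 9, 20, 8, 4, 29, 6, 17, 5, 14, 23, 32, 0, 26, 1, 11, 15, 19, 3, 28, 10, 27, 24, 22, 2, 21, 12, 33, 30, 7, 16, 13, 18]

sorted suffixes:
  #0 SA[0]=31  'acg'
  #1 SA[1]=25  'adeebgacg'
  #2 SA[2]=9  'aedfgcdgbgeaffcfadeebgacg'
  #3 SA[3]=20  'affcfadeebgacg'
  #4 SA[4]=8  'baedfgcdgbgeaffcfadeebgacg'
  #5 SA[5]=4  'bcbgbaedfgcdgbgeaffcfadeebgacg'
  #6 SA[6]=29  'bgacg'
  #7 SA[7]=6  'bgbaedfgcdgbgeaffcfadeebgacg'
  #8 SA[8]=17  'bgeaffcfadeebgacg'
  #9 SA[9]=5  'cbgbaedfgcdgbgeaffcfadeebgacg'
  #10 SA[10]=14  'cdgbgeaffcfadeebgacg'
  #11 SA[11]=23  'cfadeebgacg'
  #12 SA[12]=32  'cg'
  #13 SA[13]=0  'ddfebcbgbaedfgcdgbgeaffcfadeebgacg'
  #14 SA[14]=26  'deebgacg'
  #15 SA[15]=1  'dfebcbgbaedfgcdgbgeaffcfadeebgacg'
  #16 SA[16]=11  'dfgcdgbgeaffcfadeebgacg'
  #17 SA[17]=15  'dgbgeaffcfadeebgacg'
  #18 SA[18]=19  'eaffcfadeebgacg'
  #19 SA[19]=3  'ebcbgbaedfgcdgbgeaffcfadeebgacg'
  #20 SA[20]=28  'ebgacg'
  #21 SA[21]=10  'edfgcdgbgeaffcfadeebgacg'
  #22 SA[22]=27  'eebgacg'
  #23 SA[23]=24  'fadeebgacg'
  #24 SA[24]=22  'fcfadeebgacg'
  #25 SA[25]=2  'febcbgbaedfgcdgbgeaffcfadeebgacg'
  #26 SA[26]=21  'ffcfadeebgacg'
  #27 SA[27]=12  'fgcdgbgeaffcfadeebgacg'
  #28 SA[28]=33  'g'
  #29 SA[29]=30  'gacg'
  #30 SA[30]=7  'gbaedfgcdgbgeaffcfadeebgacg'
  #31 SA[31]=16  'gbgeaffcfadeebgacg'
  #32 SA[32]=13  'gcdgbgeaffcfadeebgacg'
  #33 SA[33]=18  'geaffcfadeebgacg'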